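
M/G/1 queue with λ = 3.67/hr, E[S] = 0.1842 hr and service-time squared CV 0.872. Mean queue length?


ρ = λ·E[S] = 3.67·0.1842 = 0.6760
Lq = ρ²(1+C_s²)/(2(1−ρ)) = 0.4570·(1+0.872)/(2·0.3240)
= 0.4570·1.8720/0.6480 = 1.32026

Final: 1.32026


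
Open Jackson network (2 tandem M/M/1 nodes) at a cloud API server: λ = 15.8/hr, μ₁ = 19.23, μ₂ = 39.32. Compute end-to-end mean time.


Each node sees arrival rate λ = 15.8/hr (tandem ⇒ throughput preserved).
W₁ = 1/(μ₁−λ) = 1/(19.23−15.8) = 0.29155 hr
W₂ = 1/(μ₂−λ) = 1/(39.32−15.8) = 0.04252 hr
W_total = W₁ + W₂ = 0.29155 + 0.04252 = 0.33406 hr

Final: 0.33406 hr


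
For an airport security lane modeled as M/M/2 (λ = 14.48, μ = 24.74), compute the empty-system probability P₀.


a = λ/μ = 14.48/24.74 = 0.5853; ρ = a/c = 0.2926
Σ_{k=0}^{1} a^k/k! (terms k=0..1) = 1.00000 + 0.58529 = 1.58529
Tail: a^2/(2!(1−ρ)) = 0.34256/(2·0.7074) = 0.24214
P₀ = 1/(1.58529 + 0.24214) = 1/1.82743 = 0.547217

Final: 0.547217


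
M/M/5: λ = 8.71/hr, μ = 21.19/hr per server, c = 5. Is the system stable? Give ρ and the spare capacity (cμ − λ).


Total capacity cμ = 5·21.19 = 105.95/hr
ρ = λ/(cμ) = 8.71/105.95 = 0.08221
Stable ⇔ ρ < 1: YES
Spare capacity = cμ − λ = 105.95 − 8.71 = 97.24/hr

Final: ρ = 0.08221; stable; margin = 97.24/hr


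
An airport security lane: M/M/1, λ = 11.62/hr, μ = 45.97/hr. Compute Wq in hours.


ρ = 11.62/45.97 = 0.2528
Wq = ρ/(μ−λ) = 0.2528/(45.97 − 11.62) = 0.2528/34.35 = 0.007359 hr

Final: 0.007359 hr


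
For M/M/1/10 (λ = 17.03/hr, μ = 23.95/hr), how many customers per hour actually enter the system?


ρ = 0.7111; P_K = (1−ρ)ρ^10/(1−ρ^11) = 0.009777
λ_eff = λ(1 − P_K) = 17.03·(1 − 0.009777) = 17.03·0.990223 = 16.8635 /hr

Final: 16.8635 /hr


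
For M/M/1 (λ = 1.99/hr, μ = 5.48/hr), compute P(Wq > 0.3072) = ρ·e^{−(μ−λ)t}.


ρ = 1.99/5.48 = 0.3631
P(Wq > t) = ρ·e^{−(μ−λ)t} = 0.3631·e^{−1.0721}
= 0.3631·0.342279 = 0.124295

Final: 0.124295


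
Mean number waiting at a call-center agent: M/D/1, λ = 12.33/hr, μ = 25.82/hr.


ρ = 12.33/25.82 = 0.4775
M/D/1: Lq = ρ²/(2(1−ρ)) = 0.2280/(2·0.5225) = 0.21824

Final: 0.21824


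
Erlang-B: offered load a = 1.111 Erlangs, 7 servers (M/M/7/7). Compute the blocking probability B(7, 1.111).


B(c,a) = (a^c/c!) / Σ_{k=0}^{c} a^k/k!
a^7/7! = 0.0004145
Σ terms (k=0..7): 1.00000 + 1.11100 + 0.61716 + 0.22856 + 0.06348 + 0.01411 + 0.002612 + 0.0004145 = 3.037329
B = 0.0004145/3.037329 = 0.0001365

Final: 0.0001365


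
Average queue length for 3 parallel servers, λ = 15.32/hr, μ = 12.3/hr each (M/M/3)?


a = λ/μ = 1.2455; ρ = a/3 = 0.4152
P₀ = 0.279966
Lq = P₀·a^c·ρ / (c!·(1−ρ)²) = 0.279966·1.93224·0.4152/(6·0.34202)
= 0.10945

Final: 0.10945


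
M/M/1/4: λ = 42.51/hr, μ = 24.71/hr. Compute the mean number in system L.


ρ = 42.51/24.71 = 1.7204
L = ρ[1 − (K+1)ρ^K + Kρ^(K+1)] / [(1−ρ)(1−ρ^(K+1))]
Numerator: 1.7204·(1 − 5·8.759381 + 4·15.069256) = 30.072023
Denominator: (-0.7204)·(-14.069256) = 10.134874
L = 30.072023/10.134874 = 2.9672

Final: 2.9672


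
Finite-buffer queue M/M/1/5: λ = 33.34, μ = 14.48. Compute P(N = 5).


ρ = λ/μ = 33.34/14.48 = 2.3025
P_K = (1−ρ)ρ^K/(1−ρ^(K+1)) = (-1.3025·64.712052)/(1 − 148.998605)
= -84.286553/-147.998605 = 0.569509

Final: 0.569509


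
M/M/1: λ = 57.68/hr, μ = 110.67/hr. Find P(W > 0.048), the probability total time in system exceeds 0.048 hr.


W ~ Exponential(μ−λ) for M/M/1.
μ − λ = 110.67 − 57.68 = 52.9900
P(W > t) = e^{−(μ−λ)t} = e^{−2.5435} = 0.078589

Final: 0.078589


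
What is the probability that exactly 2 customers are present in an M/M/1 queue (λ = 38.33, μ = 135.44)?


ρ = 38.33/135.44 = 0.2830
P_n = (1−ρ)·ρ^n = (1 − 0.2830)·0.2830^2 = 0.7170·0.080091 = 0.057425

Final: 0.057425


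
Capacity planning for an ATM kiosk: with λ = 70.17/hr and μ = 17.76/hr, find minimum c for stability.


Stability requires cμ > λ ⇔ c > λ/μ.
λ/μ = 70.17/17.76 = 3.9510
Minimum integer c = ⌊3.9510⌋ + 1 = 4
Check: 4·17.76 = 71.04 > 70.17, while 3·17.76 = 53.28 ≤ 70.17

Final: 4 servers


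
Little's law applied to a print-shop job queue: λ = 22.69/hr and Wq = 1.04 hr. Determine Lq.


Lq = λWq = 22.69·1.04 = 23.5976

Final: 23.5976


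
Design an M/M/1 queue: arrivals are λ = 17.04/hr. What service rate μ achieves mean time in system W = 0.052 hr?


W = 1/(μ−λ) ⇒ μ − λ = 1/W = 1/0.052 = 19.2308
μ = λ + 1/W = 17.04 + 19.2308 = 36.2708 per hr

Final: 36.2708 /hr


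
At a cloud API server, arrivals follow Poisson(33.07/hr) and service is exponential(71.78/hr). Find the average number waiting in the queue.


ρ = 33.07/71.78 = 0.4607
Lq = ρ²/(1−ρ) = 0.2123/0.5393 = 0.3936

Final: 0.3936


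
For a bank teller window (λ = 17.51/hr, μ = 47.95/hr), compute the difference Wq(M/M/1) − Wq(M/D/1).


ρ = 17.51/47.95 = 0.3652
Wq(M/M/1) = ρ/(μ−λ) = 0.3652/30.44 = 0.01200 hr
Wq(M/D/1) = ρ/(2(μ−λ)) = 0.005998 hr
Savings = 0.01200 − 0.005998 = 0.005998 hr

Final: 0.005998 hr


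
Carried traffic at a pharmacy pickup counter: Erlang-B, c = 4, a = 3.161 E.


B(4,3.161) = 0.223882 (Erlang-B)
Carried load = a(1 − B) = 3.161·(1 − 0.223882) = 3.161·0.776118 = 2.4533 E

Final: 2.4533 Erlangs


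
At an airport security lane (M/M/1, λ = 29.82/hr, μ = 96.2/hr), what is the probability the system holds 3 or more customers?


ρ = 29.82/96.2 = 0.3100
P(N ≥ n) = ρ^n = 0.3100^3 = 0.029785

Final: 0.029785


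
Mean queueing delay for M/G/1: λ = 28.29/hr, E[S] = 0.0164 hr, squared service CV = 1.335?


ρ = λ·E[S] = 28.29·0.0164 = 0.4640
E[S²] = E[S]²(1+C_s²) = 0.0164²·(1+1.335) = 0.0006280
Wq = λ·E[S²]/(2(1−ρ)) = 28.29·0.0006280/(2·0.5360) = 0.01657 hr

Final: 0.01657 hr


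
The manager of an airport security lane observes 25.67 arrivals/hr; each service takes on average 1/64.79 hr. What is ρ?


ρ = λ/μ = 25.67/64.79 = 0.3962

Final: 0.3962


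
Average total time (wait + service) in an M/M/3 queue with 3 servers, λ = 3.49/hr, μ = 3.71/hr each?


a = 0.9407; ρ = 0.3136; P₀ = 0.386806
Lq = P₀·a^c·ρ/(c!(1−ρ)²) = 0.03571
Wq = Lq/λ = 0.03571/3.49 = 0.01023 hr
W = Wq + 1/μ = 0.01023 + 0.26954 = 0.27977 hr

Final: 0.27977 hr


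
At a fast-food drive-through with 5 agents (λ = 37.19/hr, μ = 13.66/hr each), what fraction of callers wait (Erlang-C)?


a = λ/μ = 2.7225; ρ = a/5 = 0.5445
P₀ = 0.063219 (from M/M/c formula)
C(c,a) = [a^c/(c!(1−ρ))]·P₀ = [149.58133/(120·0.4555)]·0.063219
= 2.73663·0.063219 = 0.173008

Final: 0.173008


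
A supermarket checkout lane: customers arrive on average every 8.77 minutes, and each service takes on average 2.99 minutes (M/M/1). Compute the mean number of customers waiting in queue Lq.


λ = 60/8.77 = 6.8415 /hr
μ = 60/2.99 = 20.0669 /hr
ρ = λ/μ = 6.8415/20.0669 = 0.3409
Lq = ρ²/(1−ρ) = 0.1162/0.6591 = 0.1764

Final: 0.1764


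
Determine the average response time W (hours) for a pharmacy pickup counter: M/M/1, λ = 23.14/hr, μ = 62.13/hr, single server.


W = 1/(μ−λ) = 1/(62.13 − 23.14) = 1/38.99 = 0.02565 hr

Final: 0.02565 hr


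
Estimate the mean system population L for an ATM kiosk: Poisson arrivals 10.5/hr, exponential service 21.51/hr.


ρ = λ/μ = 10.5/21.51 = 0.4881
L = ρ/(1−ρ) = 0.4881/(1 − 0.4881) = 0.4881/0.5119 = 0.9537

Final: 0.9537


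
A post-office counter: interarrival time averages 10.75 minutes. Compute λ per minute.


λ = 1/(interarrival time) in consistent units.
1 minute = 1 min, so λ = 1/10.75 = 0.09302 per minute

Final: 0.09302 /min


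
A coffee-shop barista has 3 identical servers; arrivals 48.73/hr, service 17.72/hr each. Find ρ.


ρ = λ/(cμ) = 48.73/(3·17.72) = 48.73/53.16 = 0.9167

Final: 0.9167


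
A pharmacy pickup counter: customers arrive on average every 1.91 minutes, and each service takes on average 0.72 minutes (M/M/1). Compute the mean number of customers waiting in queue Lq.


λ = 60/1.91 = 31.4136 /hr
μ = 60/0.72 = 83.3333 /hr
ρ = λ/μ = 31.4136/83.3333 = 0.3770
Lq = ρ²/(1−ρ) = 0.1421/0.6230 = 0.2281

Final: 0.2281


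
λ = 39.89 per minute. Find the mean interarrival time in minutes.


Mean interarrival time = 1/λ = 1/39.89 minute = 0.02507 minute
In minutes: 0.02507 × 1 = 0.02507 min

Final: 0.02507 min


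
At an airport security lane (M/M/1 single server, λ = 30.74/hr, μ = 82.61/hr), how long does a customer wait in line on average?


ρ = 30.74/82.61 = 0.3721
Wq = ρ/(μ−λ) = 0.3721/(82.61 − 30.74) = 0.3721/51.87 = 0.007174 hr

Final: 0.007174 hr


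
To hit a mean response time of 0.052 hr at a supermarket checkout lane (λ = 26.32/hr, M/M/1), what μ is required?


W = 1/(μ−λ) ⇒ μ − λ = 1/W = 1/0.052 = 19.2308
μ = λ + 1/W = 26.32 + 19.2308 = 45.5508 per hr

Final: 45.5508 /hr


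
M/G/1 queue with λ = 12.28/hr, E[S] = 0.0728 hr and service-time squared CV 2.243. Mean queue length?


ρ = λ·E[S] = 12.28·0.0728 = 0.8940
Lq = ρ²(1+C_s²)/(2(1−ρ)) = 0.7992·(1+2.243)/(2·0.1060)
= 0.7992·3.2430/0.2120 = 12.22377

Final: 12.22377


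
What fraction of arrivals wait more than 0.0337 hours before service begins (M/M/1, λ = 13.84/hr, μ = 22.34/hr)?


ρ = 13.84/22.34 = 0.6195
P(Wq > t) = ρ·e^{−(μ−λ)t} = 0.6195·e^{−0.2864}
= 0.6195·0.750925 = 0.465210

Final: 0.465210


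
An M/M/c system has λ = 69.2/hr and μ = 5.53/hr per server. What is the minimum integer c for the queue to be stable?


Stability requires cμ > λ ⇔ c > λ/μ.
λ/μ = 69.2/5.53 = 12.5136
Minimum integer c = ⌊12.5136⌋ + 1 = 13
Check: 13·5.53 = 71.89 > 69.2, while 12·5.53 = 66.36 ≤ 69.2

Final: 13 servers


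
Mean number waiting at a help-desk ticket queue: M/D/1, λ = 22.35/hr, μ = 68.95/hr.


ρ = 22.35/68.95 = 0.3241
M/D/1: Lq = ρ²/(2(1−ρ)) = 0.1051/(2·0.6759) = 0.07773

Final: 0.07773


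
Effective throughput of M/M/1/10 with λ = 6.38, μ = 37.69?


ρ = 0.1693; P_K = (1−ρ)ρ^10/(1−ρ^11) = 0.00000001605
λ_eff = λ(1 − P_K) = 6.38·(1 − 0.00000001605) = 6.38·1.000000 = 6.3800 /hr

Final: 6.3800 /hr


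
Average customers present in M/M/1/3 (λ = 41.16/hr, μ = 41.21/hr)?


ρ = 41.16/41.21 = 0.9988
L = ρ[1 − (K+1)ρ^K + Kρ^(K+1)] / [(1−ρ)(1−ρ^(K+1))]
Numerator: 0.9988·(1 − 4·0.996365 + 3·0.995156) = 0.000008808
Denominator: (0.001213)·(0.004844) = 0.000005878
L = 0.000008808/0.000005878 = 1.4985

Final: 1.4985


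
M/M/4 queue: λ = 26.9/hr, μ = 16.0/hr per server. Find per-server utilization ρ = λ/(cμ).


ρ = λ/(cμ) = 26.9/(4·16.0) = 26.9/64.00 = 0.4203

Final: 0.4203


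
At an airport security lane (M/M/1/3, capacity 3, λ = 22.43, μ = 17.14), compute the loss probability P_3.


ρ = λ/μ = 22.43/17.14 = 1.3086
P_K = (1−ρ)ρ^K/(1−ρ^(K+1)) = (-0.3086·2.241070)/(1 − 2.932742)
= -0.691672/-1.932742 = 0.357871

Final: 0.357871


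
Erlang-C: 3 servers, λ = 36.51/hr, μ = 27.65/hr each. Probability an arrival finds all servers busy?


a = λ/μ = 1.3204; ρ = a/3 = 0.4401
P₀ = 0.257893 (from M/M/c formula)
C(c,a) = [a^c/(c!(1−ρ))]·P₀ = [2.30224/(6·0.5599)]·0.257893
= 0.68537·0.257893 = 0.176751

Final: 0.176751


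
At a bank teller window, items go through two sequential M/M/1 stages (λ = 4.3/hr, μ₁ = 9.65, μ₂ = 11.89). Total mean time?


Each node sees arrival rate λ = 4.3/hr (tandem ⇒ throughput preserved).
W₁ = 1/(μ₁−λ) = 1/(9.65−4.3) = 0.18692 hr
W₂ = 1/(μ₂−λ) = 1/(11.89−4.3) = 0.13175 hr
W_total = W₁ + W₂ = 0.18692 + 0.13175 = 0.31867 hr

Final: 0.31867 hr


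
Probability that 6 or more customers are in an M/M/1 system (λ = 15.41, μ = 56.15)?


ρ = 15.41/56.15 = 0.2744
P(N ≥ n) = ρ^n = 0.2744^6 = 0.0004273

Final: 0.0004273


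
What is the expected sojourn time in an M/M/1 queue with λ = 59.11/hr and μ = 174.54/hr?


W = 1/(μ−λ) = 1/(174.54 − 59.11) = 1/115.43 = 0.008663 hr

Final: 0.008663 hr


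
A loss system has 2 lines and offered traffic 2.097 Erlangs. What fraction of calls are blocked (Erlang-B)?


B(c,a) = (a^c/c!) / Σ_{k=0}^{c} a^k/k!
a^2/2! = 2.198704
Σ terms (k=0..2): 1.00000 + 2.09700 + 2.19870 = 5.295704
B = 2.198704/5.295704 = 0.415186

Final: 0.415186


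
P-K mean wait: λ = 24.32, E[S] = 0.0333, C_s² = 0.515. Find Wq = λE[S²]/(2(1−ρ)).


ρ = λ·E[S] = 24.32·0.0333 = 0.8099
E[S²] = E[S]²(1+C_s²) = 0.0333²·(1+0.515) = 0.001680
Wq = λ·E[S²]/(2(1−ρ)) = 24.32·0.001680/(2·0.1901) = 0.10744 hr

Final: 0.10744 hr


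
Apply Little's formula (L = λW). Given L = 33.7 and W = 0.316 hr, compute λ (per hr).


λ = L/W = 33.7/0.316 = 106.6456 /hr

Final: 106.6456 /hr


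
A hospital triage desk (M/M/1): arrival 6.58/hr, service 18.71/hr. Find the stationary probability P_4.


ρ = 6.58/18.71 = 0.3517
P_n = (1−ρ)·ρ^n = (1 − 0.3517)·0.3517^4 = 0.6483·0.015297 = 0.009917

Final: 0.009917


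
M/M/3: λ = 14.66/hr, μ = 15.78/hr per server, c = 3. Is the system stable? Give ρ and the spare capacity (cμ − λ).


Total capacity cμ = 3·15.78 = 47.34/hr
ρ = λ/(cμ) = 14.66/47.34 = 0.3097
Stable ⇔ ρ < 1: YES
Spare capacity = cμ − λ = 47.34 − 14.66 = 32.68/hr

Final: ρ = 0.3097; stable; margin = 32.68/hr


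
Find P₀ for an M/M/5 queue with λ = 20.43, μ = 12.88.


a = λ/μ = 20.43/12.88 = 1.5862; ρ = a/c = 0.3172
Σ_{k=0}^{4} a^k/k! (terms k=0..4) = 1.00000 + 1.58618 + 1.25798 + 0.66513 + 0.26375 = 4.77305
Tail: a^5/(5!(1−ρ)) = 10.04067/(120·0.6828) = 0.12255
P₀ = 1/(4.77305 + 0.12255) = 1/4.89560 = 0.204265

Final: 0.204265


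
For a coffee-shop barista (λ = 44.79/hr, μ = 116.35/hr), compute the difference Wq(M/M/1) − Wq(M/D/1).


ρ = 44.79/116.35 = 0.3850
Wq(M/M/1) = ρ/(μ−λ) = 0.3850/71.56 = 0.005380 hr
Wq(M/D/1) = ρ/(2(μ−λ)) = 0.002690 hr
Savings = 0.005380 − 0.002690 = 0.002690 hr

Final: 0.002690 hr


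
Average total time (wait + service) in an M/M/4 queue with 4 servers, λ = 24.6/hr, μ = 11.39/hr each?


a = 2.1598; ρ = 0.5399; P₀ = 0.109385
Lq = P₀·a^c·ρ/(c!(1−ρ)²) = 0.25301
Wq = Lq/λ = 0.25301/24.6 = 0.01028 hr
W = Wq + 1/μ = 0.01028 + 0.08780 = 0.09808 hr

Final: 0.09808 hr


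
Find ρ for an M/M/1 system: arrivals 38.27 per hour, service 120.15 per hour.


ρ = λ/μ = 38.27/120.15 = 0.3185

Final: 0.3185


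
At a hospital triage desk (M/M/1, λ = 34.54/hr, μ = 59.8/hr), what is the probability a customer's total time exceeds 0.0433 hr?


W ~ Exponential(μ−λ) for M/M/1.
μ − λ = 59.8 − 34.54 = 25.2600
P(W > t) = e^{−(μ−λ)t} = e^{−1.0938} = 0.334955

Final: 0.334955


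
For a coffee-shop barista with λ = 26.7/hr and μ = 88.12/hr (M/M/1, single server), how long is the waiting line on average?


ρ = 26.7/88.12 = 0.3030
Lq = ρ²/(1−ρ) = 0.09181/0.6970 = 0.1317

Final: 0.1317


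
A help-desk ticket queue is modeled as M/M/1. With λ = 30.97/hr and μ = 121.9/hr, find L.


ρ = λ/μ = 30.97/121.9 = 0.2541
L = ρ/(1−ρ) = 0.2541/(1 − 0.2541) = 0.2541/0.7459 = 0.3406

Final: 0.3406


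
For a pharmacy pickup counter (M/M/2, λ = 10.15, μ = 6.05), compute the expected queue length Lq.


a = λ/μ = 1.6777; ρ = a/2 = 0.8388
P₀ = 0.087640
Lq = P₀·a^c·ρ / (c!·(1−ρ)²) = 0.087640·2.81463·0.8388/(2·0.02597)
= 3.98362

Final: 3.98362


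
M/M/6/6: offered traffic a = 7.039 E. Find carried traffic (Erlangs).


B(6,7.039) = 0.333759 (Erlang-B)
Carried load = a(1 − B) = 7.039·(1 − 0.333759) = 7.039·0.666241 = 4.6897 E

Final: 4.6897 Erlangs


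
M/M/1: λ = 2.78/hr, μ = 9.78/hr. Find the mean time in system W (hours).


W = 1/(μ−λ) = 1/(9.78 − 2.78) = 1/7.00 = 0.1429 hr

Final: 0.1429 hr


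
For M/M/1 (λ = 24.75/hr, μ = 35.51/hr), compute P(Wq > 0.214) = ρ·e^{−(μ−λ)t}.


ρ = 24.75/35.51 = 0.6970
P(Wq > t) = ρ·e^{−(μ−λ)t} = 0.6970·e^{−2.3026}
= 0.6970·0.099995 = 0.069695

Final: 0.069695


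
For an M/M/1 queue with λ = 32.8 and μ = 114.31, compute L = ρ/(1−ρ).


ρ = λ/μ = 32.8/114.31 = 0.2869
L = ρ/(1−ρ) = 0.2869/(1 − 0.2869) = 0.2869/0.7131 = 0.4024

Final: 0.4024


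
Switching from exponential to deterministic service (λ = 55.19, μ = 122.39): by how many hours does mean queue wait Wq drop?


ρ = 55.19/122.39 = 0.4509
Wq(M/M/1) = ρ/(μ−λ) = 0.4509/67.20 = 0.006710 hr
Wq(M/D/1) = ρ/(2(μ−λ)) = 0.003355 hr
Savings = 0.006710 − 0.003355 = 0.003355 hr

Final: 0.003355 hr


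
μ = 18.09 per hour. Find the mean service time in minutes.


Mean service time = 1/μ = 1/18.09 hour = 0.05528 hour
In minutes: 0.05528 × 60 = 3.3167 min

Final: 3.3167 min


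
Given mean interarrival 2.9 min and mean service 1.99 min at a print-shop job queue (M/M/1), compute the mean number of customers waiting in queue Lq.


λ = 60/2.9 = 20.6897 /hr
μ = 60/1.99 = 30.1508 /hr
ρ = λ/μ = 20.6897/30.1508 = 0.6862
Lq = ρ²/(1−ρ) = 0.4709/0.3138 = 1.5006

Final: 1.5006


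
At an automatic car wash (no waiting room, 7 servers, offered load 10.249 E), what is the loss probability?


B(c,a) = (a^c/c!) / Σ_{k=0}^{c} a^k/k!
a^7/7! = 2356.893266
Σ terms (k=0..7): 1.00000 + 10.24900 + 52.52100 + 179.42924 + 459.74258 + 942.38035 + 1609.74269 + 2356.89327 = 5611.958131
B = 2356.893266/5611.958131 = 0.419977

Final: 0.419977


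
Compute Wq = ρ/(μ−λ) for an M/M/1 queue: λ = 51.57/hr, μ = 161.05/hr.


ρ = 51.57/161.05 = 0.3202
Wq = ρ/(μ−λ) = 0.3202/(161.05 − 51.57) = 0.3202/109.48 = 0.002925 hr

Final: 0.002925 hr


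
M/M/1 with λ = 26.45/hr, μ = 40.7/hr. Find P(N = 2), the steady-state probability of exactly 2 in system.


ρ = 26.45/40.7 = 0.6499
P_n = (1−ρ)·ρ^n = (1 − 0.6499)·0.6499^2 = 0.3501·0.422340 = 0.147871

Final: 0.147871


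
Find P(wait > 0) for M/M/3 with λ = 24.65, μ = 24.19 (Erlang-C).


a = λ/μ = 1.0190; ρ = a/3 = 0.3397
P₀ = 0.356470 (from M/M/c formula)
C(c,a) = [a^c/(c!(1−ρ))]·P₀ = [1.05814/(6·0.6603)]·0.356470
= 0.26707·0.356470 = 0.095204

Final: 0.095204


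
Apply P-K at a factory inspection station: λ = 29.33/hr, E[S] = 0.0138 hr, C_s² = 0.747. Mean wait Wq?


ρ = λ·E[S] = 29.33·0.0138 = 0.4048
E[S²] = E[S]²(1+C_s²) = 0.0138²·(1+0.747) = 0.0003327
Wq = λ·E[S²]/(2(1−ρ)) = 29.33·0.0003327/(2·0.5952) = 0.008197 hr

Final: 0.008197 hr


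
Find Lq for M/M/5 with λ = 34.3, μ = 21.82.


a = λ/μ = 1.5720; ρ = a/5 = 0.3144
P₀ = 0.207213
Lq = P₀·a^c·ρ / (c!·(1−ρ)²) = 0.207213·9.59836·0.3144/(120·0.47006)
= 0.01109

Final: 0.01109


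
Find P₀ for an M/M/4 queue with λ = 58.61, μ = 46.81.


a = λ/μ = 58.61/46.81 = 1.2521; ρ = a/c = 0.3130
Σ_{k=0}^{3} a^k/k! (terms k=0..3) = 1.00000 + 1.25208 + 0.78386 + 0.32715 = 3.36309
Tail: a^4/(4!(1−ρ)) = 2.45772/(24·0.6870) = 0.14907
P₀ = 1/(3.36309 + 0.14907) = 1/3.51216 = 0.284725

Final: 0.284725


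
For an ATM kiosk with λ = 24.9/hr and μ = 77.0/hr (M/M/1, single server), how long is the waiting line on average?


ρ = 24.9/77.0 = 0.3234
Lq = ρ²/(1−ρ) = 0.1046/0.6766 = 0.1546

Final: 0.1546


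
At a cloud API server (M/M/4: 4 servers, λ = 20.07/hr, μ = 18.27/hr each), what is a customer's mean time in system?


a = 1.0985; ρ = 0.2746; P₀ = 0.332614
Lq = P₀·a^c·ρ/(c!(1−ρ)²) = 0.01053
Wq = Lq/λ = 0.01053/20.07 = 0.0005249 hr
W = Wq + 1/μ = 0.0005249 + 0.05473 = 0.05526 hr

Final: 0.05526 hr


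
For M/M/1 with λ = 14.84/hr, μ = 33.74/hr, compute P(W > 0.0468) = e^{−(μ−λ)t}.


W ~ Exponential(μ−λ) for M/M/1.
μ − λ = 33.74 − 14.84 = 18.9000
P(W > t) = e^{−(μ−λ)t} = e^{−0.8845} = 0.412912

Final: 0.412912


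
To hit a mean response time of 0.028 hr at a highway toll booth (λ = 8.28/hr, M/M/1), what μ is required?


W = 1/(μ−λ) ⇒ μ − λ = 1/W = 1/0.028 = 35.7143
μ = λ + 1/W = 8.28 + 35.7143 = 43.9943 per hr

Final: 43.9943 /hr


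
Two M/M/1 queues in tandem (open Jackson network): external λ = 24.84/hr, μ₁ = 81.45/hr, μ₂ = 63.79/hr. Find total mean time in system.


Each node sees arrival rate λ = 24.84/hr (tandem ⇒ throughput preserved).
W₁ = 1/(μ₁−λ) = 1/(81.45−24.84) = 0.01766 hr
W₂ = 1/(μ₂−λ) = 1/(63.79−24.84) = 0.02567 hr
W_total = W₁ + W₂ = 0.01766 + 0.02567 = 0.04334 hr

Final: 0.04334 hr


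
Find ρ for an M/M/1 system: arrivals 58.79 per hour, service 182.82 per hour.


ρ = λ/μ = 58.79/182.82 = 0.3216

Final: 0.3216


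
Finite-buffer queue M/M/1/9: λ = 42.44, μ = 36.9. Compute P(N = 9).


ρ = λ/μ = 42.44/36.9 = 1.1501
P_K = (1−ρ)ρ^K/(1−ρ^(K+1)) = (-0.1501·3.521609)/(1 − 4.050327)
= -0.528718/-3.050327 = 0.173332

Final: 0.173332


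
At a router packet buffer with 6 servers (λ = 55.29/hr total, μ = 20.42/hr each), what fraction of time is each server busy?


ρ = λ/(cμ) = 55.29/(6·20.42) = 55.29/122.52 = 0.4513

Final: 0.4513


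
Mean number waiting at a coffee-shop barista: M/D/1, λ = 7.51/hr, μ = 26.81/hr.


ρ = 7.51/26.81 = 0.2801
M/D/1: Lq = ρ²/(2(1−ρ)) = 0.07847/(2·0.7199) = 0.05450

Final: 0.05450


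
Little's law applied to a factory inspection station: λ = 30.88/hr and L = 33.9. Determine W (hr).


W = L/λ = 33.9/30.88 = 1.0978 hr

Final: 1.0978 hr


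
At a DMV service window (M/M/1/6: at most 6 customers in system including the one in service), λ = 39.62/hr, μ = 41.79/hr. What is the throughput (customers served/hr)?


ρ = 0.9481; P_K = (1−ρ)ρ^6/(1−ρ^7) = 0.121049
λ_eff = λ(1 − P_K) = 39.62·(1 − 0.121049) = 39.62·0.878951 = 34.8240 /hr

Final: 34.8240 /hr


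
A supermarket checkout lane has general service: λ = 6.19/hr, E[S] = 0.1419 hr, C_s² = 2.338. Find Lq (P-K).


ρ = λ·E[S] = 6.19·0.1419 = 0.8784
Lq = ρ²(1+C_s²)/(2(1−ρ)) = 0.7715·(1+2.338)/(2·0.1216)
= 0.7715·3.3380/0.2433 = 10.58594

Final: 10.58594


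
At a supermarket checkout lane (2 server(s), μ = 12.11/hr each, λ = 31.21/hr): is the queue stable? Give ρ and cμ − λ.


Total capacity cμ = 2·12.11 = 24.22/hr
ρ = λ/(cμ) = 31.21/24.22 = 1.2886
Stable ⇔ ρ < 1: NO
Spare capacity = cμ − λ = 24.22 − 31.21 = -6.99/hr

Final: ρ = 1.2886; unstable; margin = -6.99/hr


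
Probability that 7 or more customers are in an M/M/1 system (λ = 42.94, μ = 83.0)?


ρ = 42.94/83.0 = 0.5173
P(N ≥ n) = ρ^n = 0.5173^7 = 0.009919

Final: 0.009919


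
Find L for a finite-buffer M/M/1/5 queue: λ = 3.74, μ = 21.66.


ρ = 3.74/21.66 = 0.1727
L = ρ[1 − (K+1)ρ^K + Kρ^(K+1)] / [(1−ρ)(1−ρ^(K+1))]
Numerator: 0.1727·(1 − 6·0.0001535 + 5·0.00002650) = 0.172532
Denominator: (0.8273)·(0.999973) = 0.827310
L = 0.172532/0.827310 = 0.2085

Final: 0.2085


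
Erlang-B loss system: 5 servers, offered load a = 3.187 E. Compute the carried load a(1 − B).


B(5,3.187) = 0.126267 (Erlang-B)
Carried load = a(1 − B) = 3.187·(1 − 0.126267) = 3.187·0.873733 = 2.7846 E

Final: 2.7846 Erlangs


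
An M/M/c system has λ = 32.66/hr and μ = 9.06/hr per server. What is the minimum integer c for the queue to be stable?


Stability requires cμ > λ ⇔ c > λ/μ.
λ/μ = 32.66/9.06 = 3.6049
Minimum integer c = ⌊3.6049⌋ + 1 = 4
Check: 4·9.06 = 36.24 > 32.66, while 3·9.06 = 27.18 ≤ 32.66

Final: 4 servers


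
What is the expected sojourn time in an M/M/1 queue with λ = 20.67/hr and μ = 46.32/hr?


W = 1/(μ−λ) = 1/(46.32 − 20.67) = 1/25.65 = 0.03899 hr

Final: 0.03899 hr


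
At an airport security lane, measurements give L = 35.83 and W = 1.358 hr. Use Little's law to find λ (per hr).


λ = L/W = 35.83/1.358 = 26.3844 /hr

Final: 26.3844 /hr


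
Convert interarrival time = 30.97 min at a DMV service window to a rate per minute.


λ = 1/(interarrival time) in consistent units.
1 minute = 1 min, so λ = 1/30.97 = 0.03229 per minute

Final: 0.03229 /min


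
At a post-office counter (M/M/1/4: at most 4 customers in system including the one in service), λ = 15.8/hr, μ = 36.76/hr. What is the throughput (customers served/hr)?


ρ = 0.4298; P_K = (1−ρ)ρ^4/(1−ρ^5) = 0.019750
λ_eff = λ(1 − P_K) = 15.8·(1 − 0.019750) = 15.8·0.980250 = 15.4880 /hr

Final: 15.4880 /hr


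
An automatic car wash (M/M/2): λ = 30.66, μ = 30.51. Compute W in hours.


a = 1.0049; ρ = 0.5025; P₀ = 0.331152
Lq = P₀·a^c·ρ/(c!(1−ρ)²) = 0.33939
Wq = Lq/λ = 0.33939/30.66 = 0.01107 hr
W = Wq + 1/μ = 0.01107 + 0.03278 = 0.04385 hr

Final: 0.04385 hr


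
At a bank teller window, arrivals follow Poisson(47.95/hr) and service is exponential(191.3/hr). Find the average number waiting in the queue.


ρ = 47.95/191.3 = 0.2507
Lq = ρ²/(1−ρ) = 0.06283/0.7493 = 0.08384

Final: 0.08384


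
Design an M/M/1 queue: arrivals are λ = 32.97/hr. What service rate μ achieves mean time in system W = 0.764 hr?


W = 1/(μ−λ) ⇒ μ − λ = 1/W = 1/0.764 = 1.3089
μ = λ + 1/W = 32.97 + 1.3089 = 34.2789 per hr

Final: 34.2789 /hr


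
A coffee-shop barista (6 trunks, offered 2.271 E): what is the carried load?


B(6,2.271) = 0.019839 (Erlang-B)
Carried load = a(1 − B) = 2.271·(1 − 0.019839) = 2.271·0.980161 = 2.2259 E

Final: 2.2259 Erlangs


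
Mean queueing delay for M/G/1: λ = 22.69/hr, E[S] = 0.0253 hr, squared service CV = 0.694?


ρ = λ·E[S] = 22.69·0.0253 = 0.5741
E[S²] = E[S]²(1+C_s²) = 0.0253²·(1+0.694) = 0.001084
Wq = λ·E[S²]/(2(1−ρ)) = 22.69·0.001084/(2·0.4259) = 0.02888 hr

Final: 0.02888 hr


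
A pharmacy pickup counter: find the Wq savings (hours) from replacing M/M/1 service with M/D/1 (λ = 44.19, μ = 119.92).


ρ = 44.19/119.92 = 0.3685
Wq(M/M/1) = ρ/(μ−λ) = 0.3685/75.73 = 0.004866 hr
Wq(M/D/1) = ρ/(2(μ−λ)) = 0.002433 hr
Savings = 0.004866 − 0.002433 = 0.002433 hr

Final: 0.002433 hr


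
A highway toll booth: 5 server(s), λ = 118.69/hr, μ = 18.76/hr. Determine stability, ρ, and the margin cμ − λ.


Total capacity cμ = 5·18.76 = 93.80/hr
ρ = λ/(cμ) = 118.69/93.80 = 1.2654
Stable ⇔ ρ < 1: NO
Spare capacity = cμ − λ = 93.80 − 118.69 = -24.89/hr

Final: ρ = 1.2654; unstable; margin = -24.89/hr


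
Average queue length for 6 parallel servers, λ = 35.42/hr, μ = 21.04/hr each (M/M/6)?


a = λ/μ = 1.6835; ρ = a/6 = 0.2806
P₀ = 0.185635
Lq = P₀·a^c·ρ / (c!·(1−ρ)²) = 0.185635·22.76234·0.2806/(720·0.51757)
= 0.003181

Final: 0.003181


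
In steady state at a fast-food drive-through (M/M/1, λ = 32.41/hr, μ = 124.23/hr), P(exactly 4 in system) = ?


ρ = 32.41/124.23 = 0.2609
P_n = (1−ρ)·ρ^n = (1 − 0.2609)·0.2609^4 = 0.7391·0.004632 = 0.003424

Final: 0.003424


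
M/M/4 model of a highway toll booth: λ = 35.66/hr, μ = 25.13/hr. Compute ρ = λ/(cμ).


ρ = λ/(cμ) = 35.66/(4·25.13) = 35.66/100.52 = 0.3548

Final: 0.3548


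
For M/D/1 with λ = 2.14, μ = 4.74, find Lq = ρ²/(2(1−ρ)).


ρ = 2.14/4.74 = 0.4515
M/D/1: Lq = ρ²/(2(1−ρ)) = 0.2038/(2·0.5485) = 0.18580

Final: 0.18580


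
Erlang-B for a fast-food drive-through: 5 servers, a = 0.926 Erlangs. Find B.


B(c,a) = (a^c/c!) / Σ_{k=0}^{c} a^k/k!
a^5/5! = 0.005674
Σ terms (k=0..5): 1.00000 + 0.92600 + 0.42874 + 0.13234 + 0.03064 + 0.005674 = 2.523385
B = 0.005674/2.523385 = 0.002248

Final: 0.002248


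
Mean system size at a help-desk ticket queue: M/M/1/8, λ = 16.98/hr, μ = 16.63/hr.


ρ = 16.98/16.63 = 1.0210
L = ρ[1 − (K+1)ρ^K + Kρ^(K+1)] / [(1−ρ)(1−ρ^(K+1))]
Numerator: 1.0210·(1 − 9·1.181309 + 8·1.206171) = 0.017959
Denominator: (-0.02105)·(-0.206171) = 0.004339
L = 0.017959/0.004339 = 4.1388

Final: 4.1388


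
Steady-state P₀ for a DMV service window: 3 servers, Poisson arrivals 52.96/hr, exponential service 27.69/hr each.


a = λ/μ = 52.96/27.69 = 1.9126; ρ = a/c = 0.6375
Σ_{k=0}^{2} a^k/k! (terms k=0..2) = 1.00000 + 1.91260 + 1.82903 = 4.74163
Tail: a^3/(3!(1−ρ)) = 6.99641/(6·0.3625) = 3.21705
P₀ = 1/(4.74163 + 3.21705) = 1/7.95868 = 0.125649

Final: 0.125649


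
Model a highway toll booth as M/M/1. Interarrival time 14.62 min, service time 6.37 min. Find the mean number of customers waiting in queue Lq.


λ = 60/14.62 = 4.1040 /hr
μ = 60/6.37 = 9.4192 /hr
ρ = λ/μ = 4.1040/9.4192 = 0.4357
Lq = ρ²/(1−ρ) = 0.1898/0.5643 = 0.3364

Final: 0.3364


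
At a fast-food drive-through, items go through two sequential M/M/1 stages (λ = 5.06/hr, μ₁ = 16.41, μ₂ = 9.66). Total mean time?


Each node sees arrival rate λ = 5.06/hr (tandem ⇒ throughput preserved).
W₁ = 1/(μ₁−λ) = 1/(16.41−5.06) = 0.08811 hr
W₂ = 1/(μ₂−λ) = 1/(9.66−5.06) = 0.21739 hr
W_total = W₁ + W₂ = 0.08811 + 0.21739 = 0.30550 hr

Final: 0.30550 hr


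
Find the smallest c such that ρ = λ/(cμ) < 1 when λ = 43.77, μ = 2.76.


Stability requires cμ > λ ⇔ c > λ/μ.
λ/μ = 43.77/2.76 = 15.8587
Minimum integer c = ⌊15.8587⌋ + 1 = 16
Check: 16·2.76 = 44.16 > 43.77, while 15·2.76 = 41.40 ≤ 43.77

Final: 16 servers


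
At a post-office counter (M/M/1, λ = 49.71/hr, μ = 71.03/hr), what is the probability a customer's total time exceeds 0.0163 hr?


W ~ Exponential(μ−λ) for M/M/1.
μ − λ = 71.03 − 49.71 = 21.3200
P(W > t) = e^{−(μ−λ)t} = e^{−0.3475} = 0.706441

Final: 0.706441


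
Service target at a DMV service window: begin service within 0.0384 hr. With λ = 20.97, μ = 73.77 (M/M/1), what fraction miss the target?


ρ = 20.97/73.77 = 0.2843
P(Wq > t) = ρ·e^{−(μ−λ)t} = 0.2843·e^{−2.0275}
= 0.2843·0.131662 = 0.037426

Final: 0.037426


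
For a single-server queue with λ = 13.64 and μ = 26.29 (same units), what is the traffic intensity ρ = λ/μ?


ρ = λ/μ = 13.64/26.29 = 0.5188

Final: 0.5188


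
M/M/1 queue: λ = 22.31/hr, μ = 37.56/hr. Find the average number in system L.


ρ = λ/μ = 22.31/37.56 = 0.5940
L = ρ/(1−ρ) = 0.5940/(1 − 0.5940) = 0.5940/0.4060 = 1.4630

Final: 1.4630


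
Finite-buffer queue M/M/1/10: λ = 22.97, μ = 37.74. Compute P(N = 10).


ρ = λ/μ = 22.97/37.74 = 0.6086
P_K = (1−ρ)ρ^K/(1−ρ^(K+1)) = (0.3914·0.006976)/(1 − 0.004246)
= 0.002730/0.995754 = 0.002742

Final: 0.002742


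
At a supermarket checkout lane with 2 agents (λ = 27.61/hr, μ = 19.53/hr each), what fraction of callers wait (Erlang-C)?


a = λ/μ = 1.4137; ρ = a/2 = 0.7069
P₀ = 0.171741 (from M/M/c formula)
C(c,a) = [a^c/(c!(1−ρ))]·P₀ = [1.99861/(2·0.2931)]·0.171741
= 3.40898·0.171741 = 0.585464

Final: 0.585464


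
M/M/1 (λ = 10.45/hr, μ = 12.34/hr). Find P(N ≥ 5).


ρ = 10.45/12.34 = 0.8468
P(N ≥ n) = ρ^n = 0.8468^5 = 0.435518

Final: 0.435518


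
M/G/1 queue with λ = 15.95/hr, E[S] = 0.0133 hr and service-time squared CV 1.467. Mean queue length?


ρ = λ·E[S] = 15.95·0.0133 = 0.2121
Lq = ρ²(1+C_s²)/(2(1−ρ)) = 0.04500·(1+1.467)/(2·0.7879)
= 0.04500·2.4670/1.5757 = 0.07046

Final: 0.07046


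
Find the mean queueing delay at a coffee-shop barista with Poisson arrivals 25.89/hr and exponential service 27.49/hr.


ρ = 25.89/27.49 = 0.9418
Wq = ρ/(μ−λ) = 0.9418/(27.49 − 25.89) = 0.9418/1.60 = 0.5886 hr

Final: 0.5886 hr


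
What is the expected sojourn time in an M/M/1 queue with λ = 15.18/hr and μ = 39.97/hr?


W = 1/(μ−λ) = 1/(39.97 − 15.18) = 1/24.79 = 0.04034 hr

Final: 0.04034 hr


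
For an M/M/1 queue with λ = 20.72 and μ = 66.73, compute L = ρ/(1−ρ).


ρ = λ/μ = 20.72/66.73 = 0.3105
L = ρ/(1−ρ) = 0.3105/(1 − 0.3105) = 0.3105/0.6895 = 0.4503

Final: 0.4503


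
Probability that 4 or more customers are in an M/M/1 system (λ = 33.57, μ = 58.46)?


ρ = 33.57/58.46 = 0.5742
P(N ≥ n) = ρ^n = 0.5742^4 = 0.108735

Final: 0.108735


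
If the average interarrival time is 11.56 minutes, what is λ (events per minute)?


λ = 1/(interarrival time) in consistent units.
1 minute = 1 min, so λ = 1/11.56 = 0.08651 per minute

Final: 0.08651 /min


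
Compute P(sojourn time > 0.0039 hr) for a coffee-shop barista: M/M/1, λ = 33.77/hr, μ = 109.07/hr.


W ~ Exponential(μ−λ) for M/M/1.
μ − λ = 109.07 − 33.77 = 75.3000
P(W > t) = e^{−(μ−λ)t} = e^{−0.2937} = 0.745522

Final: 0.745522


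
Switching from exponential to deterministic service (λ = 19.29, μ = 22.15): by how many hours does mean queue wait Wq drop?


ρ = 19.29/22.15 = 0.8709
Wq(M/M/1) = ρ/(μ−λ) = 0.8709/2.86 = 0.30450 hr
Wq(M/D/1) = ρ/(2(μ−λ)) = 0.15225 hr
Savings = 0.30450 − 0.15225 = 0.15225 hr

Final: 0.15225 hr


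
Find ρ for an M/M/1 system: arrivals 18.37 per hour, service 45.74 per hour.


ρ = λ/μ = 18.37/45.74 = 0.4016

Final: 0.4016


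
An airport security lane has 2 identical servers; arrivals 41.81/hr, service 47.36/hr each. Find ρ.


ρ = λ/(cμ) = 41.81/(2·47.36) = 41.81/94.72 = 0.4414

Final: 0.4414


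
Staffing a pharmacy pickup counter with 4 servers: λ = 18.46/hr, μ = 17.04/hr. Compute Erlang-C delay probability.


a = λ/μ = 1.0833; ρ = a/4 = 0.2708
P₀ = 0.337753 (from M/M/c formula)
C(c,a) = [a^c/(c!(1−ρ))]·P₀ = [1.37736/(24·0.7292)]·0.337753
= 0.07871·0.337753 = 0.026583

Final: 0.026583


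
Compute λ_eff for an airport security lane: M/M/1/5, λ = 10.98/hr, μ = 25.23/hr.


ρ = 0.4352; P_K = (1−ρ)ρ^5/(1−ρ^6) = 0.008877
λ_eff = λ(1 − P_K) = 10.98·(1 − 0.008877) = 10.98·0.991123 = 10.8825 /hr

Final: 10.8825 /hr


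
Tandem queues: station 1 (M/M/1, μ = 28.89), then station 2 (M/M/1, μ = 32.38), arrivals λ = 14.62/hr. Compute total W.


Each node sees arrival rate λ = 14.62/hr (tandem ⇒ throughput preserved).
W₁ = 1/(μ₁−λ) = 1/(28.89−14.62) = 0.07008 hr
W₂ = 1/(μ₂−λ) = 1/(32.38−14.62) = 0.05631 hr
W_total = W₁ + W₂ = 0.07008 + 0.05631 = 0.12638 hr

Final: 0.12638 hr


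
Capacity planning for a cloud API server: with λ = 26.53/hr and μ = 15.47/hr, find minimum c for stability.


Stability requires cμ > λ ⇔ c > λ/μ.
λ/μ = 26.53/15.47 = 1.7149
Minimum integer c = ⌊1.7149⌋ + 1 = 2
Check: 2·15.47 = 30.94 > 26.53, while 1·15.47 = 15.47 ≤ 26.53

Final: 2 servers


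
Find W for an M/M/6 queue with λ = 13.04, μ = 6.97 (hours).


a = 1.8709; ρ = 0.3118; P₀ = 0.153837
Lq = P₀·a^c·ρ/(c!(1−ρ)²) = 0.006032
Wq = Lq/λ = 0.006032/13.04 = 0.0004626 hr
W = Wq + 1/μ = 0.0004626 + 0.14347 = 0.14393 hr

Final: 0.14393 hr


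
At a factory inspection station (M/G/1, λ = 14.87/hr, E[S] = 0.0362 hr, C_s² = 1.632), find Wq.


ρ = λ·E[S] = 14.87·0.0362 = 0.5383
E[S²] = E[S]²(1+C_s²) = 0.0362²·(1+1.632) = 0.003449
Wq = λ·E[S²]/(2(1−ρ)) = 14.87·0.003449/(2·0.4617) = 0.05554 hr

Final: 0.05554 hr


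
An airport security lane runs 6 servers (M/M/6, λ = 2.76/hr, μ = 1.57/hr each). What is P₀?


a = λ/μ = 2.76/1.57 = 1.7580; ρ = a/c = 0.2930
Σ_{k=0}^{5} a^k/k! (terms k=0..5) = 1.00000 + 1.75796 + 1.54521 + 0.90548 + 0.39795 + 0.13992 = 5.74652
Tail: a^6/(6!(1−ρ)) = 29.51594/(720·0.7070) = 0.05798
P₀ = 1/(5.74652 + 0.05798) = 1/5.80450 = 0.172280

Final: 0.172280


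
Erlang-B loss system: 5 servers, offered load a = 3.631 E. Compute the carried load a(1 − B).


B(5,3.631) = 0.165897 (Erlang-B)
Carried load = a(1 − B) = 3.631·(1 − 0.165897) = 3.631·0.834103 = 3.0286 E

Final: 3.0286 Erlangs


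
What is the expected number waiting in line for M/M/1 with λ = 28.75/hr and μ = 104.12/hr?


ρ = 28.75/104.12 = 0.2761
Lq = ρ²/(1−ρ) = 0.07624/0.7239 = 0.1053

Final: 0.1053


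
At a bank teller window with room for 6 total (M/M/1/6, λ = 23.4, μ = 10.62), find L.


ρ = 23.4/10.62 = 2.2034
L = ρ[1 − (K+1)ρ^K + Kρ^(K+1)] / [(1−ρ)(1−ρ^(K+1))]
Numerator: 2.2034·(1 − 7·114.432146 + 6·252.138628) = 1570.591124
Denominator: (-1.2034)·(-251.138628) = 302.217671
L = 1570.591124/302.217671 = 5.1969

Final: 5.1969


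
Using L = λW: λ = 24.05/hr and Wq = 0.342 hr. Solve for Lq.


Lq = λWq = 24.05·0.342 = 8.2251

Final: 8.2251


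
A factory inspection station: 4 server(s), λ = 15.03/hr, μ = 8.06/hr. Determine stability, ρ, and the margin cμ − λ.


Total capacity cμ = 4·8.06 = 32.24/hr
ρ = λ/(cμ) = 15.03/32.24 = 0.4662
Stable ⇔ ρ < 1: YES
Spare capacity = cμ − λ = 32.24 − 15.03 = 17.21/hr

Final: ρ = 0.4662; stable; margin = 17.21/hr


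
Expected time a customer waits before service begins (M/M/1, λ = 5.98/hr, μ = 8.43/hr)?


ρ = 5.98/8.43 = 0.7094
Wq = ρ/(μ−λ) = 0.7094/(8.43 − 5.98) = 0.7094/2.45 = 0.2895 hr

Final: 0.2895 hr


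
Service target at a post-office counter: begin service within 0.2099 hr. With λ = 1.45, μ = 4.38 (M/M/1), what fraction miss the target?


ρ = 1.45/4.38 = 0.3311
P(Wq > t) = ρ·e^{−(μ−λ)t} = 0.3311·e^{−0.6150}
= 0.3311·0.540637 = 0.178978

Final: 0.178978


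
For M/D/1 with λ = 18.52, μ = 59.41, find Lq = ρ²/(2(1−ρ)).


ρ = 18.52/59.41 = 0.3117
M/D/1: Lq = ρ²/(2(1−ρ)) = 0.09718/(2·0.6883) = 0.07060

Final: 0.07060


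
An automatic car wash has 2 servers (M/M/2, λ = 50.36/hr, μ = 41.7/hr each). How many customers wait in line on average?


a = λ/μ = 1.2077; ρ = a/2 = 0.6038
P₀ = 0.247010
Lq = P₀·a^c·ρ / (c!·(1−ρ)²) = 0.247010·1.45848·0.6038/(2·0.15695)
= 0.69303

Final: 0.69303


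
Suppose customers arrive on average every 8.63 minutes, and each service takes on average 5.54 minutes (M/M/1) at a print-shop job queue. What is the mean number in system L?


λ = 60/8.63 = 6.9525 /hr
μ = 60/5.54 = 10.8303 /hr
ρ = λ/μ = 6.9525/10.8303 = 0.6419
L = ρ/(1−ρ) = 0.6419/0.3581 = 1.7929

Final: 1.7929


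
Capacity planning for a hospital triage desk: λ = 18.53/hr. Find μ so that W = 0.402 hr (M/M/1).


W = 1/(μ−λ) ⇒ μ − λ = 1/W = 1/0.402 = 2.4876
μ = λ + 1/W = 18.53 + 2.4876 = 21.0176 per hr

Final: 21.0176 /hr


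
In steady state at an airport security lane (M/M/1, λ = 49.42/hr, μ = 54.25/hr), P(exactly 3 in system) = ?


ρ = 49.42/54.25 = 0.9110
P_n = (1−ρ)·ρ^n = (1 − 0.9110)·0.9110^3 = 0.08903·0.755978 = 0.067306

Final: 0.067306


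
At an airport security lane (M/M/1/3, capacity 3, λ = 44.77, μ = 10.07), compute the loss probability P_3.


ρ = λ/μ = 44.77/10.07 = 4.4459
P_K = (1−ρ)ρ^K/(1−ρ^(K+1)) = (-3.4459·87.876524)/(1 − 390.688381)
= -302.811856/-389.688381 = 0.777062

Final: 0.777062


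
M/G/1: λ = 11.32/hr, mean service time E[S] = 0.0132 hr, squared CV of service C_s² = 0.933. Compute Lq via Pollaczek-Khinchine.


ρ = λ·E[S] = 11.32·0.0132 = 0.1494
Lq = ρ²(1+C_s²)/(2(1−ρ)) = 0.02233·(1+0.933)/(2·0.8506)
= 0.02233·1.9330/1.7012 = 0.02537

Final: 0.02537


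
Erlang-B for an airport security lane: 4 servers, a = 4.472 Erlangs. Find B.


B(c,a) = (a^c/c!) / Σ_{k=0}^{c} a^k/k!
a^4/4! = 16.664640
Σ terms (k=0..4): 1.00000 + 4.47200 + 9.99939 + 14.90576 + 16.66464 = 47.041792
B = 16.664640/47.041792 = 0.354252

Final: 0.354252


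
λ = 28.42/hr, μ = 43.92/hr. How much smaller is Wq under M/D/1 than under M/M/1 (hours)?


ρ = 28.42/43.92 = 0.6471
Wq(M/M/1) = ρ/(μ−λ) = 0.6471/15.50 = 0.04175 hr
Wq(M/D/1) = ρ/(2(μ−λ)) = 0.02087 hr
Savings = 0.04175 − 0.02087 = 0.02087 hr

Final: 0.02087 hr


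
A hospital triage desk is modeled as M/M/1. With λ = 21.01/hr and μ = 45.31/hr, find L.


ρ = λ/μ = 21.01/45.31 = 0.4637
L = ρ/(1−ρ) = 0.4637/(1 − 0.4637) = 0.4637/0.5363 = 0.8646

Final: 0.8646
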